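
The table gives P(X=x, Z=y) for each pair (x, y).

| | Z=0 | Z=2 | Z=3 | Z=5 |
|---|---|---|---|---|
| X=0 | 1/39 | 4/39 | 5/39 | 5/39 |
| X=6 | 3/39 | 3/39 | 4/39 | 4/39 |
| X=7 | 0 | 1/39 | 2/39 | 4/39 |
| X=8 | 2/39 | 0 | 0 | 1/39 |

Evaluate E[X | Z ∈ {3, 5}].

P(Z ∈ {3, 5}) = 25/39.
Summing X·P(X=x,Z=y) over the conditioning event gives 98/39.
E[X | Z ∈ {3, 5}] = (98/39) / (25/39) = 98/25.

98/25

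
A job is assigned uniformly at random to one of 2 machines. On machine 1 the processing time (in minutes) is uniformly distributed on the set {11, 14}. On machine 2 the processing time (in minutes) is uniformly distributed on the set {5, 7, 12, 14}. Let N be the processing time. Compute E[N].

E[N | machine 1] = (11+14)/2 = 25/2.
E[N | machine 2] = (5+7+12+14)/4 = 19/2.
E[N] = (1/2)·(25/2) + (1/2)·(19/2) = 11.

11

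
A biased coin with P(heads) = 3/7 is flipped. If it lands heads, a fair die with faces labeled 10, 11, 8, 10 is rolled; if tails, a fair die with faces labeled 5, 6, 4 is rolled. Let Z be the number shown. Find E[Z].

E[Z | heads] = (10+11+8+10)/4 = 39/4.
E[Z | tails] = (5+6+4)/3 = 5.
E[Z] = (3/7)·(39/4) + (4/7)·(5) = 197/28.

197/28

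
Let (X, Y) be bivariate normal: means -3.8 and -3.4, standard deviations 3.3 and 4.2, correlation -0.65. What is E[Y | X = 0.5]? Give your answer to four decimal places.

The regression of Y on X has slope ρ·σ_Y/σ_X and passes through (μ_X, μ_Y).
E[Y | X=0.5] = -3.4 + (-0.65)·(4.2/3.3)·(0.5 − (-3.8)) = -3.4 + (-0.82727)·(4.3) = -6.9573.

-6.9573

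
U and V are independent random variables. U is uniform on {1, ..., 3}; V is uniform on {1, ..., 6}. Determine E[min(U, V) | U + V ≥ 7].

P(U + V ≥ 7) = 1/3.
Summing min(U,V)·P(x,y) over outcomes with U + V ≥ 7 gives 7/9.
E[min(U, V) | U + V ≥ 7] = (7/9) / (1/3) = 7/3.

7/3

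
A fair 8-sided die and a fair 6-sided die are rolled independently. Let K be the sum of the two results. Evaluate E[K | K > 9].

34/3

P(K > 9) = 5/16.
Σ over the event: 10·5/48 + 11·1/12 + 12·1/16 + 13·1/24 + 14·1/48 = 85/24.
E[K | K > 9] = (85/24) / (5/16) = 34/3.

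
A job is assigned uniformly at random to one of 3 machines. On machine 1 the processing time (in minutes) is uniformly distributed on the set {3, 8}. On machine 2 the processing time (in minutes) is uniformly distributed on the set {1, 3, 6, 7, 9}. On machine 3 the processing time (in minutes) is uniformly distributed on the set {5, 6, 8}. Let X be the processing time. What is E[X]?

E[X | machine 1] = (3+8)/2 = 11/2.
E[X | machine 2] = (1+3+6+7+9)/5 = 26/5.
E[X | machine 3] = (5+6+8)/3 = 19/3.
E[X] = (1/3)·(11/2) + (1/3)·(26/5) + (1/3)·(19/3) = 511/90.

511/90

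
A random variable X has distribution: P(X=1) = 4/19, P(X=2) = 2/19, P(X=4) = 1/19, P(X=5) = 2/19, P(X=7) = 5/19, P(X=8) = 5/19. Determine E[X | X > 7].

P(X > 7) = 5/19.
Σ over the event: 8·5/19 = 40/19.
E[X | X > 7] = (40/19) / (5/19) = 8.

8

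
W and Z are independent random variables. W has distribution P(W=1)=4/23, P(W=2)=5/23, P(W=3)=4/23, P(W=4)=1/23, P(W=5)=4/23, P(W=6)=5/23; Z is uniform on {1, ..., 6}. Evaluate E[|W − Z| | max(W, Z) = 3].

25/21

P(max(W, Z) = 3) = 7/46.
Summing |W−Z|·P(x,y) over outcomes with max(W, Z) = 3 gives 25/138.
E[|W − Z| | max(W, Z) = 3] = (25/138) / (7/46) = 25/21.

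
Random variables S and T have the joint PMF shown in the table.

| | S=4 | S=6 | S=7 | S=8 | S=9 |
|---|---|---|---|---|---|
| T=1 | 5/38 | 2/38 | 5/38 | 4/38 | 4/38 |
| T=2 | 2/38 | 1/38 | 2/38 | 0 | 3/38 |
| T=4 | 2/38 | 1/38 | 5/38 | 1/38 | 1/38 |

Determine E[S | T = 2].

55/8

P(T = 2) = 4/19.
Σ S·P over the event = 4·(2/38) + 6·(1/38) + 7·(2/38) + 9·(3/38) = 55/38.
E[S | T = 2] = (55/38) / (4/19) = 55/8.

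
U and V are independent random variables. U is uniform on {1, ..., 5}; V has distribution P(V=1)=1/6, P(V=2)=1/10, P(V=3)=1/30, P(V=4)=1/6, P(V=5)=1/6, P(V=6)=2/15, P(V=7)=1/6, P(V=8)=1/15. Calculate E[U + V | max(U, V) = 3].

P(max(U, V) = 3) = 11/150.
Summing (U+V)·P(x,y) over outcomes with max(U, V) = 3 gives 1/3.
E[U + V | max(U, V) = 3] = (1/3) / (11/150) = 50/11.

50/11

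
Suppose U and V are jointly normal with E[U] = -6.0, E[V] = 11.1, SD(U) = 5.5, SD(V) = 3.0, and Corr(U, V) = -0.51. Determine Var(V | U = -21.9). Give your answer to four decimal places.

6.6591

For a bivariate normal, Var(V | U=x) = σ_V²(1 − ρ²).
Var(V | U=-21.9) = (3.0)²·(1 − (-0.51)²) = 9·0.7399 = 6.6591.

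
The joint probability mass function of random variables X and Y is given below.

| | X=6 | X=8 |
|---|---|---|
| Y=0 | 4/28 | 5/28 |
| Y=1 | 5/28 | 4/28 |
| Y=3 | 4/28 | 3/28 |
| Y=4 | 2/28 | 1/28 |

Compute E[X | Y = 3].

48/7

P(Y = 3) = 1/4.
Σ X·P over the event = 6·(4/28) + 8·(3/28) = 12/7.
E[X | Y = 3] = (12/7) / (1/4) = 48/7.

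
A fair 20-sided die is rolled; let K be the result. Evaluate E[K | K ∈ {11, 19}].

P(K ∈ {11, 19}) = 1/10.
Σ over the event: 11·1/20 + 19·1/20 = 3/2.
E[K | K ∈ {11, 19}] = (3/2) / (1/10) = 15.

15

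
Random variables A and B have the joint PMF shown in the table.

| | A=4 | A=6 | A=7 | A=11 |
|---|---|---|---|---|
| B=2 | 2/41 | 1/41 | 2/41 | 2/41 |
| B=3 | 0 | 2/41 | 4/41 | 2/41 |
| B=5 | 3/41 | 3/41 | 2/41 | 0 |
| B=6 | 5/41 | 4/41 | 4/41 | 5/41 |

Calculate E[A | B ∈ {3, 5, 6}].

233/34

P(B ∈ {3, 5, 6}) = 34/41.
Summing A·P(A=x,B=y) over the conditioning event gives 233/41.
E[A | B ∈ {3, 5, 6}] = (233/41) / (34/41) = 233/34.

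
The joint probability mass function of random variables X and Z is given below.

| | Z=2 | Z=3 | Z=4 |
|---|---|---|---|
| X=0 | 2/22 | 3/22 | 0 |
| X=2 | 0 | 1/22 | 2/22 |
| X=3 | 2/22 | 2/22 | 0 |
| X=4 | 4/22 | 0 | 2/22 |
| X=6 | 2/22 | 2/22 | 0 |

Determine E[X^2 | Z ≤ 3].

P(Z ≤ 3) = 9/11.
Σ X^2·P over the event = 0·(2/22) + 0·(3/22) + 4·(1/22) + 9·(2/22) + 9·(2/22) + 16·(4/22) + 36·(2/22) + 36·(2/22) = 124/11.
E[X^2 | Z ≤ 3] = (124/11) / (9/11) = 124/9.

124/9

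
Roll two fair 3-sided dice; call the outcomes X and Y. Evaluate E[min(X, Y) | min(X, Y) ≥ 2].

Outcomes with min(X, Y) ≥ 2: (2,2), (2,3), (3,2), (3,3), each with probability 1/9.
E[min(X, Y) | min(X, Y) ≥ 2] = (2 + 2 + 2 + 3) / 4 = 9/4.

9/4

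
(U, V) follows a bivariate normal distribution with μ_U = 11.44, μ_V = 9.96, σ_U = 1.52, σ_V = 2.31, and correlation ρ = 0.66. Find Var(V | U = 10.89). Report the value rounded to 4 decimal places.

3.0117

The conditional variance in a bivariate normal is σ_V²(1 − ρ²), independent of x.
Var(V | U=10.89) = (2.31)²·(1 − (0.66)²) = 5.3361·0.5644 = 3.0117.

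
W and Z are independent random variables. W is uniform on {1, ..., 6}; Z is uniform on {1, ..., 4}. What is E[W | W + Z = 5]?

Outcomes with W + Z = 5: (1,4), (2,3), (3,2), (4,1), each with probability 1/24.
E[W | W + Z = 5] = (1 + 2 + 3 + 4) / 4 = 5/2.

5/2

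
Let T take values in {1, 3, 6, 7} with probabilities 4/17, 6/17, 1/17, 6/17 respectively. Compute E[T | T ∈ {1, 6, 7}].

P(T ∈ {1, 6, 7}) = 11/17.
Σ over the event: 1·4/17 + 6·1/17 + 7·6/17 = 52/17.
E[T | T ∈ {1, 6, 7}] = (52/17) / (11/17) = 52/11.

52/11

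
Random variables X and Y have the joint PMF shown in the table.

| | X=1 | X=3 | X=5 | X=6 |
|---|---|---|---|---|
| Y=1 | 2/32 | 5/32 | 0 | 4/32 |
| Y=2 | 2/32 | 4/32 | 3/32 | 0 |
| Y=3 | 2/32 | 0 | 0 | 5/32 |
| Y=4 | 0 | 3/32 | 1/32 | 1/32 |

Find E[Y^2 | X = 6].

13/2

P(X = 6) = 5/16.
Σ Y^2·P over the event = 1·(4/32) + 9·(5/32) + 16·(1/32) = 65/32.
E[Y^2 | X = 6] = (65/32) / (5/16) = 13/2.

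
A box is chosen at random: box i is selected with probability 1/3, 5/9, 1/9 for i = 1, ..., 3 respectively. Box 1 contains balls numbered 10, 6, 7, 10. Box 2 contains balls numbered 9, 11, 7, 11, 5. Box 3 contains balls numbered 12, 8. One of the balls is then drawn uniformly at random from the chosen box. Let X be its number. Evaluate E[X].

E[X | box 1] = (10+6+7+10)/4 = 33/4.
E[X | box 2] = (9+11+7+11+5)/5 = 43/5.
E[X | box 3] = (12+8)/2 = 10.
By the law of total expectation,
E[X] = (1/3)·(33/4) + (5/9)·(43/5) + (1/9)·(10) = 311/36.

311/36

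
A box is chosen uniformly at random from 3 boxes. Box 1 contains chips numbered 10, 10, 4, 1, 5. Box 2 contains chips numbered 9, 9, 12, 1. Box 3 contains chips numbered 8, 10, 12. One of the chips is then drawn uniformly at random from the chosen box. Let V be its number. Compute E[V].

95/12

E[V | box 1] = (10+10+4+1+5)/5 = 6.
E[V | box 2] = (9+9+12+1)/4 = 31/4.
E[V | box 3] = (8+10+12)/3 = 10.
By the law of total expectation,
E[V] = (1/3)·(6) + (1/3)·(31/4) + (1/3)·(10) = 95/12.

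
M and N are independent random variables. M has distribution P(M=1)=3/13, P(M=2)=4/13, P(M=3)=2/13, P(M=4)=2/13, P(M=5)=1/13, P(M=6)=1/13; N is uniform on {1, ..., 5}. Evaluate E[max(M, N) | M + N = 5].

38/11

P(M + N = 5) = 11/65.
Summing max(M,N)·P(x,y) over outcomes with M + N = 5 gives 38/65.
E[max(M, N) | M + N = 5] = (38/65) / (11/65) = 38/11.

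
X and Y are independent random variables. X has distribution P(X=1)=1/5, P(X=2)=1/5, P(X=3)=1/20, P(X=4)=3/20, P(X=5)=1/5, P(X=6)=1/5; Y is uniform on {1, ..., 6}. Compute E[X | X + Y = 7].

P(X + Y = 7) = 1/6.
Summing X·P(x,y) over outcomes with X + Y = 7 gives 71/120.
E[X | X + Y = 7] = (71/120) / (1/6) = 71/20.

71/20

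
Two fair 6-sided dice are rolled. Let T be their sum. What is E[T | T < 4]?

P(T < 4) = 1/12.
Σ over the event: 2·1/36 + 3·1/18 = 2/9.
E[T | T < 4] = (2/9) / (1/12) = 8/3.

8/3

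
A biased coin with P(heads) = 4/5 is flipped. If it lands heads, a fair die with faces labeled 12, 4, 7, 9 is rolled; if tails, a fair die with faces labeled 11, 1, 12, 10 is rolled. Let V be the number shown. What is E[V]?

E[V | heads] = (12+4+7+9)/4 = 8.
E[V | tails] = (11+1+12+10)/4 = 17/2.
E[V] = (4/5)·(8) + (1/5)·(17/2) = 81/10.

81/10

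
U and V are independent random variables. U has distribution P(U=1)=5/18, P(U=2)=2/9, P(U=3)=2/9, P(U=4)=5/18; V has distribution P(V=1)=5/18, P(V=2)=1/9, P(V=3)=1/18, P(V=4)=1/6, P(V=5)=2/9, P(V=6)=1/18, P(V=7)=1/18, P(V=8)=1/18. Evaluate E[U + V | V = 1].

P(V = 1) = 5/18.
Summing (U+V)·P(x,y) over outcomes with V = 1 gives 35/36.
E[U + V | V = 1] = (35/36) / (5/18) = 7/2.

7/2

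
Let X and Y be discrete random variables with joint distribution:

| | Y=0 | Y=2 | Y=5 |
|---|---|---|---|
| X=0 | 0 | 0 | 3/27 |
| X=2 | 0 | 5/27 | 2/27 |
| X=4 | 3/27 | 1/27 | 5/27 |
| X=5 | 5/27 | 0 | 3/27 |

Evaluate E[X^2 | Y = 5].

P(Y = 5) = 13/27.
Σ X^2·P over the event = 0·(3/27) + 4·(2/27) + 16·(5/27) + 25·(3/27) = 163/27.
E[X^2 | Y = 5] = (163/27) / (13/27) = 163/13.

163/13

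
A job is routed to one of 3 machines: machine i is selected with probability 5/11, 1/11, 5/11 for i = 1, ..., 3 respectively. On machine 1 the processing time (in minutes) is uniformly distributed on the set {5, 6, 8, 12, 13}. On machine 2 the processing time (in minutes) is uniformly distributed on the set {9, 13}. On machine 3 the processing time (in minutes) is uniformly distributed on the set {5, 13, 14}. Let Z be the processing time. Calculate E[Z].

E[Z | machine 1] = (5+6+8+12+13)/5 = 44/5.
E[Z | machine 2] = (9+13)/2 = 11.
E[Z | machine 3] = (5+13+14)/3 = 32/3.
By the law of total expectation,
E[Z] = (5/11)·(44/5) + (1/11)·(11) + (5/11)·(32/3) = 325/33.

325/33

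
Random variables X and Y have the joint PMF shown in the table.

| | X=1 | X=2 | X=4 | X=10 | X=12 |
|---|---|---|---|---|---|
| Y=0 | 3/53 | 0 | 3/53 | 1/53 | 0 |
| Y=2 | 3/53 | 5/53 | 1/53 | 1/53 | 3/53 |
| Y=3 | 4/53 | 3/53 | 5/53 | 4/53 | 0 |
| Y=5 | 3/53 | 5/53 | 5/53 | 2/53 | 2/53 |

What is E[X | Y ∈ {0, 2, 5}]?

P(Y ∈ {0, 2, 5}) = 37/53.
Summing X·P(X=x,Y=y) over the conditioning event gives 165/53.
E[X | Y ∈ {0, 2, 5}] = (165/53) / (37/53) = 165/37.

165/37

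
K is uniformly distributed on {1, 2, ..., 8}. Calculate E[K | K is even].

5

Given K is even, K is equally likely to be any of {2, 4, 6, 8}.
E[K | K is even] = (2 + 4 + 6 + 8) / 4 = 5.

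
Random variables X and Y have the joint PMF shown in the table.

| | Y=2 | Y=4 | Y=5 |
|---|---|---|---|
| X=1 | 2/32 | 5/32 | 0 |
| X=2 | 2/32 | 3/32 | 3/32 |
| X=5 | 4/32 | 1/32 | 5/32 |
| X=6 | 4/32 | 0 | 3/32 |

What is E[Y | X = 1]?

24/7

P(X = 1) = 7/32.
Summing Y·P(X=x,Y=y) over the conditioning event gives 3/4.
E[Y | X = 1] = (3/4) / (7/32) = 24/7.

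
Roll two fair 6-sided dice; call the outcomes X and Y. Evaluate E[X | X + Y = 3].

3/2

P(X + Y = 3) = 1/18.
Summing X·P(x,y) over outcomes with X + Y = 3 gives 1/12.
E[X | X + Y = 3] = (1/12) / (1/18) = 3/2.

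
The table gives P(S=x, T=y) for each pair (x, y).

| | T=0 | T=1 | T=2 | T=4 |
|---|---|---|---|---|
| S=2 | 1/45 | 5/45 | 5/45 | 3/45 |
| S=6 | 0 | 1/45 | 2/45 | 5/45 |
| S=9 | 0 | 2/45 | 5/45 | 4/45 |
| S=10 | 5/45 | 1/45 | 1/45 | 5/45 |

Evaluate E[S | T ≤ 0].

P(T ≤ 0) = 2/15.
Σ S·P over the event = 2·(1/45) + 10·(5/45) = 52/45.
E[S | T ≤ 0] = (52/45) / (2/15) = 26/3.

26/3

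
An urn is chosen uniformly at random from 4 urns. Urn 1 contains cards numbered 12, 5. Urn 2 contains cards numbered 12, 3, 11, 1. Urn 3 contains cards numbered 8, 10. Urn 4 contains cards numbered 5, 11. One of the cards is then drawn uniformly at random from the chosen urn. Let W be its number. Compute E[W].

E[W | urn 1] = (12+5)/2 = 17/2.
E[W | urn 2] = (12+3+11+1)/4 = 27/4.
E[W | urn 3] = (8+10)/2 = 9.
E[W | urn 4] = (5+11)/2 = 8.
E[W] = (1/4)·(17/2) + (1/4)·(27/4) + (1/4)·(9) + (1/4)·(8) = 129/16.

129/16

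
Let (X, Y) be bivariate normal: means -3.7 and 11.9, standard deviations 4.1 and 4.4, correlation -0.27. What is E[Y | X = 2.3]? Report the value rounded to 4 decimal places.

10.1615

The regression of Y on X has slope ρ·σ_Y/σ_X and passes through (μ_X, μ_Y).
E[Y | X=2.3] = 11.9 + (-0.27)·(4.4/4.1)·(2.3 − (-3.7)) = 11.9 + (-0.289756)·(6) = 10.1615.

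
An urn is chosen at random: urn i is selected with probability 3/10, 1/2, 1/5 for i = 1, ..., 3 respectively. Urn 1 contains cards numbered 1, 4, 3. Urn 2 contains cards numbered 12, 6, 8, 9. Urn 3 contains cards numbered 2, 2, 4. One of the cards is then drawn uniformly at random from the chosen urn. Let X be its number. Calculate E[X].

E[X | urn 1] = (1+4+3)/3 = 8/3.
E[X | urn 2] = (12+6+8+9)/4 = 35/4.
E[X | urn 3] = (2+2+4)/3 = 8/3.
E[X] = (3/10)·(8/3) + (1/2)·(35/4) + (1/5)·(8/3) = 137/24.

137/24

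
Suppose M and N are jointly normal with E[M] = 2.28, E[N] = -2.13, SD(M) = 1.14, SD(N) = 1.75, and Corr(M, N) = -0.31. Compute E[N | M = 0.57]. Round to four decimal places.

E[N | M=x] = μ_N + ρ(σ_N/σ_M)(x − μ_M) for jointly normal variables.
E[N | M=0.57] = -2.13 + (-0.31)·(1.75/1.14)·(0.57 − (2.28)) = -2.13 + (-0.475877)·(-1.71) = -1.3163.

-1.3163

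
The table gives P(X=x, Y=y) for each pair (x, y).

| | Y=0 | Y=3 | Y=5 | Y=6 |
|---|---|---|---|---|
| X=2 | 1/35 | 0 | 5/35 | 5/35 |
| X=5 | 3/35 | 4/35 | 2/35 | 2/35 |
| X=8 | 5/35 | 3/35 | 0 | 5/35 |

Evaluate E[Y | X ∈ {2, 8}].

47/12

P(X ∈ {2, 8}) = 24/35.
Σ Y·P over the event = 0·(1/35) + 5·(5/35) + 6·(5/35) + 0·(5/35) + 3·(3/35) + 6·(5/35) = 94/35.
E[Y | X ∈ {2, 8}] = (94/35) / (24/35) = 47/12.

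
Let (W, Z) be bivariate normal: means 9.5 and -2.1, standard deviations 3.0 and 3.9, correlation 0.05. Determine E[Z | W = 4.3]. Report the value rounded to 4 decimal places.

For a bivariate normal, E[Z | W=x] = μ_Z + ρ·(σ_Z/σ_W)·(x − μ_W).
E[Z | W=4.3] = -2.1 + (0.05)·(3.9/3.0)·(4.3 − (9.5)) = -2.1 + (0.065)·(-5.2) = -2.4380.

-2.4380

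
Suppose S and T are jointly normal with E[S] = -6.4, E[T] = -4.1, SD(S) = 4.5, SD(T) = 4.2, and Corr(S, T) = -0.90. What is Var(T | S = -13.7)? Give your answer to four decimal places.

3.3516

Var(T | S=x) = (1 − ρ²)·σ_T².
Var(T | S=-13.7) = (4.2)²·(1 − (-0.90)²) = 17.64·0.19 = 3.3516.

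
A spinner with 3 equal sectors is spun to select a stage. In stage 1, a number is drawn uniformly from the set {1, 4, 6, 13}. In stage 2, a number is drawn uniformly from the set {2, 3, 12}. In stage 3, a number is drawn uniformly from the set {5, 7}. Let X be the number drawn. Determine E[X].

E[X | stage 1] = (1+4+6+13)/4 = 6.
E[X | stage 2] = (2+3+12)/3 = 17/3.
E[X | stage 3] = (5+7)/2 = 6.
By the law of total expectation,
E[X] = (1/3)·(6) + (1/3)·(17/3) + (1/3)·(6) = 53/9.

53/9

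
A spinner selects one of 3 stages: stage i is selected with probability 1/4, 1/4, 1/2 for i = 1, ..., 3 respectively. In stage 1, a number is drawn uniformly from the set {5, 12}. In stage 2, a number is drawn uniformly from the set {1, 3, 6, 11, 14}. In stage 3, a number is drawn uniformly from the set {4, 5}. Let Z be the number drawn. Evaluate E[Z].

49/8

E[Z | stage 1] = (5+12)/2 = 17/2.
E[Z | stage 2] = (1+3+6+11+14)/5 = 7.
E[Z | stage 3] = (4+5)/2 = 9/2.
By the law of total expectation,
E[Z] = (1/4)·(17/2) + (1/4)·(7) + (1/2)·(9/2) = 49/8.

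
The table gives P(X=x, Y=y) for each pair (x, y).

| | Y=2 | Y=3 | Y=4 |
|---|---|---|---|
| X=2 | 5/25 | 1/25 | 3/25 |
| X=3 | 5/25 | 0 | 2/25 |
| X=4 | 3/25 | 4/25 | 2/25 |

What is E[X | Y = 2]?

37/13

P(Y = 2) = 13/25.
Summing X·P(X=x,Y=y) over the conditioning event gives 37/25.
E[X | Y = 2] = (37/25) / (13/25) = 37/13.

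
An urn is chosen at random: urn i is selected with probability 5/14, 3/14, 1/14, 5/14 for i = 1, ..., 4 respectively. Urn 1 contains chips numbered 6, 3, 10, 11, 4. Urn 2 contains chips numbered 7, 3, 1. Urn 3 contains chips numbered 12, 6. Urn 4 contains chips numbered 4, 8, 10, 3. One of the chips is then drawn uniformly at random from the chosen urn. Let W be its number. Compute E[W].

341/56

E[W | urn 1] = (6+3+10+11+4)/5 = 34/5.
E[W | urn 2] = (7+3+1)/3 = 11/3.
E[W | urn 3] = (12+6)/2 = 9.
E[W | urn 4] = (4+8+10+3)/4 = 25/4.
E[W] = (5/14)·(34/5) + (3/14)·(11/3) + (1/14)·(9) + (5/14)·(25/4) = 341/56.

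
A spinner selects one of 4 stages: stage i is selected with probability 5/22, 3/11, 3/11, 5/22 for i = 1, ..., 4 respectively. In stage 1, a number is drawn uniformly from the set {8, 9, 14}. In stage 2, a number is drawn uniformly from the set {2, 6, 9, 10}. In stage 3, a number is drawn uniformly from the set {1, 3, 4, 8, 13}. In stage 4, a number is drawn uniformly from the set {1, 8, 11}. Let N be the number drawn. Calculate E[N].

1603/220

E[N | stage 1] = (8+9+14)/3 = 31/3.
E[N | stage 2] = (2+6+9+10)/4 = 27/4.
E[N | stage 3] = (1+3+4+8+13)/5 = 29/5.
E[N | stage 4] = (1+8+11)/3 = 20/3.
E[N] = (5/22)·(31/3) + (3/11)·(27/4) + (3/11)·(29/5) + (5/22)·(20/3) = 1603/220.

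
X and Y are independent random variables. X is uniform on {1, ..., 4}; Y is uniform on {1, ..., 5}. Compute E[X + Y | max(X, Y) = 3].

P(max(X, Y) = 3) = 1/4.
Summing (X+Y)·P(x,y) over outcomes with max(X, Y) = 3 gives 6/5.
E[X + Y | max(X, Y) = 3] = (6/5) / (1/4) = 24/5.

24/5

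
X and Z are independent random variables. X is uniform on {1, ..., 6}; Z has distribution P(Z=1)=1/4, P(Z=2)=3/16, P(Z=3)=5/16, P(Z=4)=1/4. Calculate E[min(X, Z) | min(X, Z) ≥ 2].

14/5

P(min(X, Z) ≥ 2) = 5/8.
Summing min(X,Z)·P(x,y) over outcomes with min(X, Z) ≥ 2 gives 7/4.
E[min(X, Z) | min(X, Z) ≥ 2] = (7/4) / (5/8) = 14/5.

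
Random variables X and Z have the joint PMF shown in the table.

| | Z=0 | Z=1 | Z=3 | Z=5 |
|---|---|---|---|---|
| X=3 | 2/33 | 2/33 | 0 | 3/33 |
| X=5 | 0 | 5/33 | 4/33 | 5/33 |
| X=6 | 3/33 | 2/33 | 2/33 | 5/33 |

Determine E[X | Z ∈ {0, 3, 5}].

P(Z ∈ {0, 3, 5}) = 8/11.
Σ X·P over the event = 3·(2/33) + 3·(3/33) + 5·(4/33) + 5·(5/33) + 6·(3/33) + 6·(2/33) + 6·(5/33) = 40/11.
E[X | Z ∈ {0, 3, 5}] = (40/11) / (8/11) = 5.

5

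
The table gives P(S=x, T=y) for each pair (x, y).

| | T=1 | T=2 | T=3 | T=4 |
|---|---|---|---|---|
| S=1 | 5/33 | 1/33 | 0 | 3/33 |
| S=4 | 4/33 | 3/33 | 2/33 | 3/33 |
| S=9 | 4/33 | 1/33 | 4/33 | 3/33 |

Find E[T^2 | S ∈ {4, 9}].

29/4

P(S ∈ {4, 9}) = 8/11.
Σ T^2·P over the event = 1·(4/33) + 4·(3/33) + 9·(2/33) + 16·(3/33) + 1·(4/33) + 4·(1/33) + 9·(4/33) + 16·(3/33) = 58/11.
E[T^2 | S ∈ {4, 9}] = (58/11) / (8/11) = 29/4.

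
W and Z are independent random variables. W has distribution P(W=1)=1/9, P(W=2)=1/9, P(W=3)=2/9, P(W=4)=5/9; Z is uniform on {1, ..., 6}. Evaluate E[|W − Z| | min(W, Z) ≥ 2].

27/20

P(min(W, Z) ≥ 2) = 20/27.
Summing |W−Z|·P(x,y) over outcomes with min(W, Z) ≥ 2 gives 1.
E[|W − Z| | min(W, Z) ≥ 2] = (1) / (20/27) = 27/20.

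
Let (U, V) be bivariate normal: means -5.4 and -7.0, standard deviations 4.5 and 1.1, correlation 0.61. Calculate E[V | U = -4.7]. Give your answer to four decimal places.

-6.8956

For a bivariate normal, E[V | U=x] = μ_V + ρ·(σ_V/σ_U)·(x − μ_U).
E[V | U=-4.7] = -7.0 + (0.61)·(1.1/4.5)·(-4.7 − (-5.4)) = -7.0 + (0.14911)·(0.7) = -6.8956.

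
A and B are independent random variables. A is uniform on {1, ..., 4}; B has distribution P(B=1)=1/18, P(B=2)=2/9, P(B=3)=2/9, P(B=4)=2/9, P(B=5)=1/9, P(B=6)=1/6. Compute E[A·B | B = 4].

P(B = 4) = 2/9.
Summing AB·P(x,y) over outcomes with B = 4 gives 20/9.
E[A·B | B = 4] = (20/9) / (2/9) = 10.

10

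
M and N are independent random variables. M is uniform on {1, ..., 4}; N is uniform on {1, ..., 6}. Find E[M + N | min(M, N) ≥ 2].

7

P(min(M, N) ≥ 2) = 5/8.
Summing (M+N)·P(x,y) over outcomes with min(M, N) ≥ 2 gives 35/8.
E[M + N | min(M, N) ≥ 2] = (35/8) / (5/8) = 7.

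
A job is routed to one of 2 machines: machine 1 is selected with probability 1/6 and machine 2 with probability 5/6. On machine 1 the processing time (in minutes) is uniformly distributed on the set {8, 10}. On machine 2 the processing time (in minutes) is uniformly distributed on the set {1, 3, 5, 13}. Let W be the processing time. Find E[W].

73/12

E[W | machine 1] = (8+10)/2 = 9.
E[W | machine 2] = (1+3+5+13)/4 = 11/2.
E[W] = (1/6)·(9) + (5/6)·(11/2) = 73/12.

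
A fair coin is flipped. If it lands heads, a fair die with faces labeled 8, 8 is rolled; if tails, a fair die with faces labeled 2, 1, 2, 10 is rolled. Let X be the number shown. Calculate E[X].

E[X | heads] = (8+8)/2 = 8.
E[X | tails] = (2+1+2+10)/4 = 15/4.
By the law of total expectation,
E[X] = (1/2)·(8) + (1/2)·(15/4) = 47/8.

47/8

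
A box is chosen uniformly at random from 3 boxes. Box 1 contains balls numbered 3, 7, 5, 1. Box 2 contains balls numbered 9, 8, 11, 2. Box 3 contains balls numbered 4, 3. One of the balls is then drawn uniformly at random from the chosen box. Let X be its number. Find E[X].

E[X | box 1] = (3+7+5+1)/4 = 4.
E[X | box 2] = (9+8+11+2)/4 = 15/2.
E[X | box 3] = (4+3)/2 = 7/2.
E[X] = (1/3)·(4) + (1/3)·(15/2) + (1/3)·(7/2) = 5.

5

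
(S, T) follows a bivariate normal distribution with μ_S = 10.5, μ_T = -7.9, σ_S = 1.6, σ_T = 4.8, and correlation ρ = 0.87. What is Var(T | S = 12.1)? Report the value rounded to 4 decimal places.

5.6010

The conditional variance in a bivariate normal is σ_T²(1 − ρ²), independent of x.
Var(T | S=12.1) = (4.8)²·(1 − (0.87)²) = 23.04·0.2431 = 5.6010.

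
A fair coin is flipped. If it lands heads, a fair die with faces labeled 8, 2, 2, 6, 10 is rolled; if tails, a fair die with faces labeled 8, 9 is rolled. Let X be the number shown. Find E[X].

E[X | heads] = (8+2+2+6+10)/5 = 28/5.
E[X | tails] = (8+9)/2 = 17/2.
E[X] = (1/2)·(28/5) + (1/2)·(17/2) = 141/20.

141/20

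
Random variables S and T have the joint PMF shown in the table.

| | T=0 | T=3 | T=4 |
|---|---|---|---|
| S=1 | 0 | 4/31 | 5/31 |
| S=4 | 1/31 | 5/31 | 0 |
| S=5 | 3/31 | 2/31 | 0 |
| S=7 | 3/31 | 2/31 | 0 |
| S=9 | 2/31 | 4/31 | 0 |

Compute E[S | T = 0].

58/9

P(T = 0) = 9/31.
Σ S·P over the event = 4·(1/31) + 5·(3/31) + 7·(3/31) + 9·(2/31) = 58/31.
E[S | T = 0] = (58/31) / (9/31) = 58/9.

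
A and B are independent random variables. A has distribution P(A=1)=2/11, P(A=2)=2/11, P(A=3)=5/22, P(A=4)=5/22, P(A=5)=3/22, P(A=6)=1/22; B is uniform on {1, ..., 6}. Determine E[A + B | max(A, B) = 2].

P(max(A, B) = 2) = 1/11.
Summing (A+B)·P(x,y) over outcomes with max(A, B) = 2 gives 10/33.
E[A + B | max(A, B) = 2] = (10/33) / (1/11) = 10/3.

10/3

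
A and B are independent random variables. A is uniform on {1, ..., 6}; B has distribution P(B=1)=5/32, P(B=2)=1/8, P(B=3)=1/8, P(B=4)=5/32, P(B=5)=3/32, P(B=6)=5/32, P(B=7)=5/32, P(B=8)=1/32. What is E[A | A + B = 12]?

59/11

P(A + B = 12) = 11/192.
Summing A·P(x,y) over outcomes with A + B = 12 gives 59/192.
E[A | A + B = 12] = (59/192) / (11/192) = 59/11.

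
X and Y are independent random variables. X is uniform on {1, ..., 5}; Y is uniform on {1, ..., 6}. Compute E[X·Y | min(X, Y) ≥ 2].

14

P(min(X, Y) ≥ 2) = 2/3.
Summing XY·P(x,y) over outcomes with min(X, Y) ≥ 2 gives 28/3.
E[X·Y | min(X, Y) ≥ 2] = (28/3) / (2/3) = 14.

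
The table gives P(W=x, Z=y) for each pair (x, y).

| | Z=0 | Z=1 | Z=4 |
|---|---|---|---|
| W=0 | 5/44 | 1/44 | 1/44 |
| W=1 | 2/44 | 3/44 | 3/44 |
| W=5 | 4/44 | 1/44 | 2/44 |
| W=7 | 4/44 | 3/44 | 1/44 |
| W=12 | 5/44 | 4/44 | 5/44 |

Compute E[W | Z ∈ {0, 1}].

187/32

P(Z ∈ {0, 1}) = 8/11.
Summing W·P(W=x,Z=y) over the conditioning event gives 17/4.
E[W | Z ∈ {0, 1}] = (17/4) / (8/11) = 187/32.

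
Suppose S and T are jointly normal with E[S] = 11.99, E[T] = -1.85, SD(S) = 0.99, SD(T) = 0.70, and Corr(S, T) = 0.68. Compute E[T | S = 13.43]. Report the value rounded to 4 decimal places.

For a bivariate normal, E[T | S=x] = μ_T + ρ·(σ_T/σ_S)·(x − μ_S).
E[T | S=13.43] = -1.85 + (0.68)·(0.70/0.99)·(13.43 − (11.99)) = -1.85 + (0.48081)·(1.44) = -1.1576.

-1.1576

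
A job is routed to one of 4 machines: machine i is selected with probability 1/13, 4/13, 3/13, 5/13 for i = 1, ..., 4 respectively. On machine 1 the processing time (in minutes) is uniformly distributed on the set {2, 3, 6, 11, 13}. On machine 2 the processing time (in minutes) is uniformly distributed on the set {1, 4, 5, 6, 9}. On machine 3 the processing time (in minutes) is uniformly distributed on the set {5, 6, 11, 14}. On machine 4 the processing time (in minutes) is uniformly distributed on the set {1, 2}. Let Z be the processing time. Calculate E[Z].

123/26

E[Z | machine 1] = (2+3+6+11+13)/5 = 7.
E[Z | machine 2] = (1+4+5+6+9)/5 = 5.
E[Z | machine 3] = (5+6+11+14)/4 = 9.
E[Z | machine 4] = (1+2)/2 = 3/2.
By the law of total expectation,
E[Z] = (1/13)·(7) + (4/13)·(5) + (3/13)·(9) + (5/13)·(3/2) = 123/26.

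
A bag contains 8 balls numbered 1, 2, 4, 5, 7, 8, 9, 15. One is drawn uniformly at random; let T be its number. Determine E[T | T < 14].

P(T < 14) = 7/8.
Σ over the event: 1·1/8 + 2·1/8 + 4·1/8 + 5·1/8 + 7·1/8 + 8·1/8 + 9·1/8 = 9/2.
E[T | T < 14] = (9/2) / (7/8) = 36/7.

36/7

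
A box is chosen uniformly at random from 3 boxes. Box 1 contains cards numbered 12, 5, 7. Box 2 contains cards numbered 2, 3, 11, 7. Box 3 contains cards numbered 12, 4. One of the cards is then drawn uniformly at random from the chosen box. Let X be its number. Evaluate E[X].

E[X | box 1] = (12+5+7)/3 = 8.
E[X | box 2] = (2+3+11+7)/4 = 23/4.
E[X | box 3] = (12+4)/2 = 8.
E[X] = (1/3)·(8) + (1/3)·(23/4) + (1/3)·(8) = 29/4.

29/4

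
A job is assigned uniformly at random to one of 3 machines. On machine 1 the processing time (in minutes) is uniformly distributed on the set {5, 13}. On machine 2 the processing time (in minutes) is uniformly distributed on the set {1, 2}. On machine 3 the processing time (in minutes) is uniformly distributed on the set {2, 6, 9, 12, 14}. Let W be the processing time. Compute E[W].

191/30

E[W | machine 1] = (5+13)/2 = 9.
E[W | machine 2] = (1+2)/2 = 3/2.
E[W | machine 3] = (2+6+9+12+14)/5 = 43/5.
E[W] = (1/3)·(9) + (1/3)·(3/2) + (1/3)·(43/5) = 191/30.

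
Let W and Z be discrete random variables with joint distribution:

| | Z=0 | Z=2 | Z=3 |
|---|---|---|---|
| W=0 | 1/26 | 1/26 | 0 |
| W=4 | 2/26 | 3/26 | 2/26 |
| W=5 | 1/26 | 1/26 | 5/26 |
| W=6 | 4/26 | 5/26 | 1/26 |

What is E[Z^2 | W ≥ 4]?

P(W ≥ 4) = 12/13.
Summing Z^2·P(W=x,Z=y) over the conditioning event gives 54/13.
E[Z^2 | W ≥ 4] = (54/13) / (12/13) = 9/2.

9/2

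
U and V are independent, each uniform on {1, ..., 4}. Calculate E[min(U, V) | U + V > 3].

P(U + V > 3) = 13/16.
Summing min(U,V)·P(x,y) over outcomes with U + V > 3 gives 27/16.
E[min(U, V) | U + V > 3] = (27/16) / (13/16) = 27/13.

27/13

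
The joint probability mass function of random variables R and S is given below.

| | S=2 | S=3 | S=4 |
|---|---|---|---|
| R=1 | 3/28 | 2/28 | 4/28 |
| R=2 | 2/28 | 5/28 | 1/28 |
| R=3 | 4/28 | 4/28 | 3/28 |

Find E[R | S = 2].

P(S = 2) = 9/28.
Σ R·P over the event = 1·(3/28) + 2·(2/28) + 3·(4/28) = 19/28.
E[R | S = 2] = (19/28) / (9/28) = 19/9.

19/9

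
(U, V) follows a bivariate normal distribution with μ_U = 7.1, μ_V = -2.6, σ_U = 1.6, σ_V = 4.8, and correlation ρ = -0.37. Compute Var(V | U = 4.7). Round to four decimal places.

For a bivariate normal, Var(V | U=x) = σ_V²(1 − ρ²).
Var(V | U=4.7) = (4.8)²·(1 − (-0.37)²) = 23.04·0.8631 = 19.8858.

19.8858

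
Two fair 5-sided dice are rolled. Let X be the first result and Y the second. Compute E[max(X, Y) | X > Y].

4

P(X > Y) = 2/5.
Summing max(X,Y)·P(x,y) over outcomes with X > Y gives 8/5.
E[max(X, Y) | X > Y] = (8/5) / (2/5) = 4.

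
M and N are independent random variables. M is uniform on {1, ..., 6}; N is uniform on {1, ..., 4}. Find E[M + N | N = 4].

15/2

P(N = 4) = 1/4.
Summing (M+N)·P(x,y) over outcomes with N = 4 gives 15/8.
E[M + N | N = 4] = (15/8) / (1/4) = 15/2.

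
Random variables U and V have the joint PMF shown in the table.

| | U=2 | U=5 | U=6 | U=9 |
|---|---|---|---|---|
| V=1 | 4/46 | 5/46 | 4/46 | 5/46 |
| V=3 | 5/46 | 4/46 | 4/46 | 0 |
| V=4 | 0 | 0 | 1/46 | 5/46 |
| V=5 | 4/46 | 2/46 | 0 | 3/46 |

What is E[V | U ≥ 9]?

40/13

P(U ≥ 9) = 13/46.
Σ V·P over the event = 1·(5/46) + 4·(5/46) + 5·(3/46) = 20/23.
E[V | U ≥ 9] = (20/23) / (13/46) = 40/13.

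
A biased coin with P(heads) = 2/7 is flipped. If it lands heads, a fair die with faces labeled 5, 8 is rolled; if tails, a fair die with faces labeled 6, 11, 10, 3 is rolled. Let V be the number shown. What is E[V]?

101/14

E[V | heads] = (5+8)/2 = 13/2.
E[V | tails] = (6+11+10+3)/4 = 15/2.
E[V] = (2/7)·(13/2) + (5/7)·(15/2) = 101/14.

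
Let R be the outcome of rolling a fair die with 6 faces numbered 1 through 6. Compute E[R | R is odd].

Given R is odd, R is equally likely to be any of {1, 3, 5}.
E[R | R is odd] = (1 + 3 + 5) / 3 = 3.

3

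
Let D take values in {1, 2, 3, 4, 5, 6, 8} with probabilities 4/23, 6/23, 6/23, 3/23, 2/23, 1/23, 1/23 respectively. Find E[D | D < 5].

46/19

P(D < 5) = 19/23.
Σ over the event: 1·4/23 + 2·6/23 + 3·6/23 + 4·3/23 = 2.
E[D | D < 5] = (2) / (19/23) = 46/19.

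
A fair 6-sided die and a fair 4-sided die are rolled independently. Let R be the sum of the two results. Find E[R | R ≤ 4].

10/3

P(R ≤ 4) = 1/4.
Σ over the event: 2·1/24 + 3·1/12 + 4·1/8 = 5/6.
E[R | R ≤ 4] = (5/6) / (1/4) = 10/3.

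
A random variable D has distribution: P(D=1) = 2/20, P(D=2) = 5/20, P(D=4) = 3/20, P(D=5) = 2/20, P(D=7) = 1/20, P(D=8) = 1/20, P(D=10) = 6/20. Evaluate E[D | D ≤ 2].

P(D ≤ 2) = 7/20.
Σ over the event: 1·1/10 + 2·1/4 = 3/5.
E[D | D ≤ 2] = (3/5) / (7/20) = 12/7.

12/7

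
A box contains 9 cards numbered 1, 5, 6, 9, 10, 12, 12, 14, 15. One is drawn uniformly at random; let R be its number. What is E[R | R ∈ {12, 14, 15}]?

53/4

P(R ∈ {12, 14, 15}) = 4/9.
Σ over the event: 12·2/9 + 14·1/9 + 15·1/9 = 53/9.
E[R | R ∈ {12, 14, 15}] = (53/9) / (4/9) = 53/4.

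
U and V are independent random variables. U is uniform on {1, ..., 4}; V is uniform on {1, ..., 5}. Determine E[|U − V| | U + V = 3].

Outcomes with U + V = 3: (1,2), (2,1), each with probability 1/20.
E[|U − V| | U + V = 3] = (1 + 1) / 2 = 1.

1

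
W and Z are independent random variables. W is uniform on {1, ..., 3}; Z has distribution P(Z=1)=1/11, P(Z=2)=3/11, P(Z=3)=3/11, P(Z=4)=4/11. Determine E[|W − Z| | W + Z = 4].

8/7

P(W + Z = 4) = 7/33.
Summing |W−Z|·P(x,y) over outcomes with W + Z = 4 gives 8/33.
E[|W − Z| | W + Z = 4] = (8/33) / (7/33) = 8/7.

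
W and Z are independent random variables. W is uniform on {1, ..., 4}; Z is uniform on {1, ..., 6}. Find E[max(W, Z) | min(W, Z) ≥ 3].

Outcomes with min(W, Z) ≥ 3: (3,3), (3,4), (3,5), (3,6), (4,3), (4,4), (4,5), (4,6), each with probability 1/24.
E[max(W, Z) | min(W, Z) ≥ 3] = (3 + 4 + 5 + 6 + 4 + 4 + 5 + 6) / 8 = 37/8.

37/8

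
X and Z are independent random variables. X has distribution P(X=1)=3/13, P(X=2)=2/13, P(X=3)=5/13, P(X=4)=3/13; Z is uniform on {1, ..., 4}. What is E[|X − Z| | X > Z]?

5/3

P(X > Z) = 21/52.
Summing |X−Z|·P(x,y) over outcomes with X > Z gives 35/52.
E[|X − Z| | X > Z] = (35/52) / (21/52) = 5/3.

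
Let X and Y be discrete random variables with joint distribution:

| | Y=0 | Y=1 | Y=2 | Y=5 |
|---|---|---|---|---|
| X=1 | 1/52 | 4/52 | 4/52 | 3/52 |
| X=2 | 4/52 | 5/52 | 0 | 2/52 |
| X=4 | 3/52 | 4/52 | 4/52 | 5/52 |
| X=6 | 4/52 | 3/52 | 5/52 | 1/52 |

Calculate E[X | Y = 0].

15/4

P(Y = 0) = 3/13.
Σ X·P over the event = 1·(1/52) + 2·(4/52) + 4·(3/52) + 6·(4/52) = 45/52.
E[X | Y = 0] = (45/52) / (3/13) = 15/4.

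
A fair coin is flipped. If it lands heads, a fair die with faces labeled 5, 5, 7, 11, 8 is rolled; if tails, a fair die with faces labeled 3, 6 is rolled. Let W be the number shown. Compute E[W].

117/20

E[W | heads] = (5+5+7+11+8)/5 = 36/5.
E[W | tails] = (3+6)/2 = 9/2.
By the law of total expectation,
E[W] = (1/2)·(36/5) + (1/2)·(9/2) = 117/20.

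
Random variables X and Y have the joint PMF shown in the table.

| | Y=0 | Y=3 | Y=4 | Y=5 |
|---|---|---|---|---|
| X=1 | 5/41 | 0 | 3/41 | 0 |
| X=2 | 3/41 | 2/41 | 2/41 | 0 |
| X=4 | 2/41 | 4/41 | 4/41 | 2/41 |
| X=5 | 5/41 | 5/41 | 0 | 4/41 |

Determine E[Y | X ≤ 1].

P(X ≤ 1) = 8/41.
Summing Y·P(X=x,Y=y) over the conditioning event gives 12/41.
E[Y | X ≤ 1] = (12/41) / (8/41) = 3/2.

3/2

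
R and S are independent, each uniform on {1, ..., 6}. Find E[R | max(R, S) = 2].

P(max(R, S) = 2) = 1/12.
Summing R·P(x,y) over outcomes with max(R, S) = 2 gives 5/36.
E[R | max(R, S) = 2] = (5/36) / (1/12) = 5/3.

5/3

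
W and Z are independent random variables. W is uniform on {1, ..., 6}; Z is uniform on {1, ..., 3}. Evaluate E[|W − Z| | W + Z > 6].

Outcomes with W + Z > 6: (4,3), (5,2), (5,3), (6,1), (6,2), (6,3), each with probability 1/18.
E[|W − Z| | W + Z > 6] = (1 + 3 + 2 + 5 + 4 + 3) / 6 = 3.

3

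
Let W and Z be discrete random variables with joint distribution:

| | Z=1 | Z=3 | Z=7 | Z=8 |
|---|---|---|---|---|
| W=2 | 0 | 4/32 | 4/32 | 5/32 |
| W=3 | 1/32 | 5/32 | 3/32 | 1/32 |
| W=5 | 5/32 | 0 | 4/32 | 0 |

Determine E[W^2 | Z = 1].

P(Z = 1) = 3/16.
Σ W^2·P over the event = 9·(1/32) + 25·(5/32) = 67/16.
E[W^2 | Z = 1] = (67/16) / (3/16) = 67/3.

67/3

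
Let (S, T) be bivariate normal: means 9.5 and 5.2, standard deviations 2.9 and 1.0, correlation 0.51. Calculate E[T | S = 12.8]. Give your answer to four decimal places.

E[T | S=x] = μ_T + ρ(σ_T/σ_S)(x − μ_S) for jointly normal variables.
E[T | S=12.8] = 5.2 + (0.51)·(1.0/2.9)·(12.8 − (9.5)) = 5.2 + (0.17586)·(3.3) = 5.7803.

5.7803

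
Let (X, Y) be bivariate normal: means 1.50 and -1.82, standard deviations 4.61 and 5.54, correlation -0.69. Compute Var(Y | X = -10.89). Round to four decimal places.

For a bivariate normal, Var(Y | X=x) = σ_Y²(1 − ρ²).
Var(Y | X=-10.89) = (5.54)²·(1 − (-0.69)²) = 30.6916·0.5239 = 16.0793.

16.0793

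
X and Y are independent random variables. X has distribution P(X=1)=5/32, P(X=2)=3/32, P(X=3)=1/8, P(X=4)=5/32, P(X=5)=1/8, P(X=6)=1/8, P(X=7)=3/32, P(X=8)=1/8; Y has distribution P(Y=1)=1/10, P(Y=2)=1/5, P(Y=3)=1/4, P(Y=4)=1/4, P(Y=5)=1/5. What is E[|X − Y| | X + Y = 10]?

196/67

P(X + Y = 10) = 67/640.
Summing |X−Y|·P(x,y) over outcomes with X + Y = 10 gives 49/160.
E[|X − Y| | X + Y = 10] = (49/160) / (67/640) = 196/67.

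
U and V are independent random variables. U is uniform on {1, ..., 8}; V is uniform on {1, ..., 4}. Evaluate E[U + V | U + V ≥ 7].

80/9

P(U + V ≥ 7) = 9/16.
Summing (U+V)·P(x,y) over outcomes with U + V ≥ 7 gives 5.
E[U + V | U + V ≥ 7] = (5) / (9/16) = 80/9.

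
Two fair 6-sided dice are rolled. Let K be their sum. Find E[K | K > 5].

106/13

P(K > 5) = 13/18.
Σ over the event: 6·5/36 + 7·1/6 + 8·5/36 + 9·1/9 + 10·1/12 + 11·1/18 + 12·1/36 = 53/9.
E[K | K > 5] = (53/9) / (13/18) = 106/13.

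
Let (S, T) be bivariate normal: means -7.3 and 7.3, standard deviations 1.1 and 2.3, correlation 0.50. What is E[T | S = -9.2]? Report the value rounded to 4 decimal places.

E[T | S=x] = μ_T + ρ(σ_T/σ_S)(x − μ_S) for jointly normal variables.
E[T | S=-9.2] = 7.3 + (0.50)·(2.3/1.1)·(-9.2 − (-7.3)) = 7.3 + (1.0455)·(-1.9) = 5.3136.

5.3136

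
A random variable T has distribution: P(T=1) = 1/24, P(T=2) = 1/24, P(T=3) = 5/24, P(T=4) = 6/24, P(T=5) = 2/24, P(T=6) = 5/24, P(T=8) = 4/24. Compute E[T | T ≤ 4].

42/13

P(T ≤ 4) = 13/24.
Σ over the event: 1·1/24 + 2·1/24 + 3·5/24 + 4·1/4 = 7/4.
E[T | T ≤ 4] = (7/4) / (13/24) = 42/13.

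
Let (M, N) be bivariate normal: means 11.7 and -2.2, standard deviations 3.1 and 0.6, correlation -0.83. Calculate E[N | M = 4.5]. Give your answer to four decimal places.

-1.0434

For a bivariate normal, E[N | M=x] = μ_N + ρ·(σ_N/σ_M)·(x − μ_M).
E[N | M=4.5] = -2.2 + (-0.83)·(0.6/3.1)·(4.5 − (11.7)) = -2.2 + (-0.160645)·(-7.2) = -1.0434.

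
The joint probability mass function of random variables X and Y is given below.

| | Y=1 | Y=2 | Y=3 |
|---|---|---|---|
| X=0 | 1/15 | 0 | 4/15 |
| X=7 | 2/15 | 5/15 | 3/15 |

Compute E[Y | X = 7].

21/10

P(X = 7) = 2/3.
Σ Y·P over the event = 1·(2/15) + 2·(5/15) + 3·(3/15) = 7/5.
E[Y | X = 7] = (7/5) / (2/3) = 21/10.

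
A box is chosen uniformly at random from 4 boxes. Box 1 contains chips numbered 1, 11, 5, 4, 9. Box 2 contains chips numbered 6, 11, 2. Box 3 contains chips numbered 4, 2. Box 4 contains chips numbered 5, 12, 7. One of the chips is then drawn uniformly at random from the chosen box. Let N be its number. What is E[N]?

35/6

E[N | box 1] = (1+11+5+4+9)/5 = 6.
E[N | box 2] = (6+11+2)/3 = 19/3.
E[N | box 3] = (4+2)/2 = 3.
E[N | box 4] = (5+12+7)/3 = 8.
E[N] = (1/4)·(6) + (1/4)·(19/3) + (1/4)·(3) + (1/4)·(8) = 35/6.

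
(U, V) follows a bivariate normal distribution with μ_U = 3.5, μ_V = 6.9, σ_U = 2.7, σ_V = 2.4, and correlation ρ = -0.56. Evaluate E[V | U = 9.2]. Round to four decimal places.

4.0627

The regression of V on U has slope ρ·σ_V/σ_U and passes through (μ_U, μ_V).
E[V | U=9.2] = 6.9 + (-0.56)·(2.4/2.7)·(9.2 − (3.5)) = 6.9 + (-0.49778)·(5.7) = 4.0627.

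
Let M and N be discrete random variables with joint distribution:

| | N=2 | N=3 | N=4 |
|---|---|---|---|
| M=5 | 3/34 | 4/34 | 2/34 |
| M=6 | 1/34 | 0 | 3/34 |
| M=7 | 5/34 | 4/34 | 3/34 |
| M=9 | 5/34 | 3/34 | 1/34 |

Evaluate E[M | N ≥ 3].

P(N ≥ 3) = 10/17.
Σ M·P over the event = 5·(4/34) + 5·(2/34) + 6·(3/34) + 7·(4/34) + 7·(3/34) + 9·(3/34) + 9·(1/34) = 133/34.
E[M | N ≥ 3] = (133/34) / (10/17) = 133/20.

133/20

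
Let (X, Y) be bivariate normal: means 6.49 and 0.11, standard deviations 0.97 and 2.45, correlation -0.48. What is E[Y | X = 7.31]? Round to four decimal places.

For a bivariate normal, E[Y | X=x] = μ_Y + ρ·(σ_Y/σ_X)·(x − μ_X).
E[Y | X=7.31] = 0.11 + (-0.48)·(2.45/0.97)·(7.31 − (6.49)) = 0.11 + (-1.21237)·(0.82) = -0.8841.

-0.8841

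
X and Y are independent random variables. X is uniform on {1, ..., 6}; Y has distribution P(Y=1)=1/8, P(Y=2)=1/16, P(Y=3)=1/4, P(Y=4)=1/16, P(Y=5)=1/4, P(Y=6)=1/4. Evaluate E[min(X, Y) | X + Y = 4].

8/7

P(X + Y = 4) = 7/96.
Summing min(X,Y)·P(x,y) over outcomes with X + Y = 4 gives 1/12.
E[min(X, Y) | X + Y = 4] = (1/12) / (7/96) = 8/7.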